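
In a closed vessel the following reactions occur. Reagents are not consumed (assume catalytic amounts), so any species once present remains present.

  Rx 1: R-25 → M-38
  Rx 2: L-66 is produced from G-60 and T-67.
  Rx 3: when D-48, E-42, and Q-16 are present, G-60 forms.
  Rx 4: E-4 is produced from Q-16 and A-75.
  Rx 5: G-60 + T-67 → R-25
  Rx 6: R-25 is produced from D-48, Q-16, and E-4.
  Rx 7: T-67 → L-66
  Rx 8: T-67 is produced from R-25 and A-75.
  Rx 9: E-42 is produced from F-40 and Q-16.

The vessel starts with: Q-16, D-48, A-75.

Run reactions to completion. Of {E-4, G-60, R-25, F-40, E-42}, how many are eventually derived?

Q-16 and A-75 present → E-4 forms (Rx 4).
D-48, Q-16, and E-4 present → R-25 forms (Rx 6).
E-4: reached.
G-60 would need D-48, E-42, and Q-16 (Rx 3), but E-42 never forms.
R-25: reached.
No rule produces F-40, and it is not given.
E-42 would need F-40 and Q-16 (Rx 9), but F-40 never forms.
Reached: E-4 and R-25 — 2 of the 5.

2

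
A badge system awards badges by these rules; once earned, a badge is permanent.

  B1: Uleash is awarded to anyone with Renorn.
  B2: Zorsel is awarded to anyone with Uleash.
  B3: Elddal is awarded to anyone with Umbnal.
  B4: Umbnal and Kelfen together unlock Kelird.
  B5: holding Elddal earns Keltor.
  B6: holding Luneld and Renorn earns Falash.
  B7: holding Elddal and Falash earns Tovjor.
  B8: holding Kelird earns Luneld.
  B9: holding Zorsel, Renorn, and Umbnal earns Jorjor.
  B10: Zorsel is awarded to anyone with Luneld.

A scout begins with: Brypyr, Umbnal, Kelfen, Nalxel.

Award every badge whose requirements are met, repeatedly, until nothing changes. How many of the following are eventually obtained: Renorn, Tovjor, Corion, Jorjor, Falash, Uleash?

No rule produces Renorn, and it is not given.
Tovjor would need Elddal and Falash (B7), but Falash is never earned.
No rule produces Corion, and it is not given.
Jorjor would need Zorsel, Renorn, and Umbnal (B9), but Renorn is never earned.
Falash would need Luneld and Renorn (B6), but Renorn is never earned.
Uleash would need Renorn (B1), but Renorn is never earned.
None of the 6 are reached.

0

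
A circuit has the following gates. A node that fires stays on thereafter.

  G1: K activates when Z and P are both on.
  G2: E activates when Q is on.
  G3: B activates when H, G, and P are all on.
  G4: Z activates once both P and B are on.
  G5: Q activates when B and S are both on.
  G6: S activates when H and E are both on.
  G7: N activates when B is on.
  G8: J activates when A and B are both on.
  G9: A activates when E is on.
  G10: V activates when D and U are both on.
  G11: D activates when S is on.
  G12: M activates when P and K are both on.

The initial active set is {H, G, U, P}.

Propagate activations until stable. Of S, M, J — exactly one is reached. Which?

M

H, G, and P are on, so B activates (G3).
P and B are on, so Z activates (G4).
G1: Z and P on → K on.
P and K are on, so M activates (G12).
S would need H and E (G6), but E never turns on. J would need A and B (G8), but A never turns on.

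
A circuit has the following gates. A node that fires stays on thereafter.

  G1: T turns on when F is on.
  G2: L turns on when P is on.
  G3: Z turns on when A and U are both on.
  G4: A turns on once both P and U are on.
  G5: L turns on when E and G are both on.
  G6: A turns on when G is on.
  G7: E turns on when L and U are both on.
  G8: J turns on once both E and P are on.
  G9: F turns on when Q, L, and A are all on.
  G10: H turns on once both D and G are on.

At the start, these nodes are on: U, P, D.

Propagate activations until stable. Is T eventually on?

T would need F (G1), but F never turns on.

No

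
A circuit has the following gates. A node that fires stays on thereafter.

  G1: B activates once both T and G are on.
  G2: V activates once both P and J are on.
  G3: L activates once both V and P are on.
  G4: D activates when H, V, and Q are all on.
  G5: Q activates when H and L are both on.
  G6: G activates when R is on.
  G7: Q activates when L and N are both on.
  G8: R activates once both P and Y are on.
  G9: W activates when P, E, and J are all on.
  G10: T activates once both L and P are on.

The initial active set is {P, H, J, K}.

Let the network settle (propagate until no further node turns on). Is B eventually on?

No

B would need T and G (G1), but G never turns on.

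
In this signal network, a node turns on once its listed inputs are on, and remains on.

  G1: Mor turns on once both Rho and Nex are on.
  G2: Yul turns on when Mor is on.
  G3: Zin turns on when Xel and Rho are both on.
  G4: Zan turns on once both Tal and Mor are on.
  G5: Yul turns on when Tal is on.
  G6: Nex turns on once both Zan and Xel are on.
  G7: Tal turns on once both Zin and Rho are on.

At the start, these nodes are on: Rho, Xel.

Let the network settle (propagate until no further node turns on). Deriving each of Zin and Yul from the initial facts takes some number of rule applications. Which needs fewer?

Zin: Xel and Rho are on, so Zin turns on (G3). [1 rule application]
Yul: Xel and Rho are on, so Zin turns on (G3). Zin and Rho are on, so Tal turns on (G7). Tal is on, so Yul turns on (G5). [3 rule applications]
Zin needs fewer.

Zin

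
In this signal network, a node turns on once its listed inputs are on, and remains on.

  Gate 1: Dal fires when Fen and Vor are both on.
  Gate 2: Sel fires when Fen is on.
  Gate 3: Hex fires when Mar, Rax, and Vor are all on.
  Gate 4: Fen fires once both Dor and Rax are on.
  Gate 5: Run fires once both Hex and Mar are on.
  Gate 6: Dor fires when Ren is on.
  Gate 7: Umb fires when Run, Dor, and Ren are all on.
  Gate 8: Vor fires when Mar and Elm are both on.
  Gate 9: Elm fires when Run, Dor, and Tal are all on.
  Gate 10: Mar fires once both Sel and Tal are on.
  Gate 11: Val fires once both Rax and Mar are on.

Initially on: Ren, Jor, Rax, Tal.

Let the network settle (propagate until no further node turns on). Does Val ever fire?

Gate 6: Ren on → Dor on.
Gate 4: Dor and Rax on → Fen on.
Gate 2: Fen on → Sel on.
Sel and Tal are on, so Mar fires (Gate 10).
Rax and Mar are on, so Val fires (Gate 11).

Yes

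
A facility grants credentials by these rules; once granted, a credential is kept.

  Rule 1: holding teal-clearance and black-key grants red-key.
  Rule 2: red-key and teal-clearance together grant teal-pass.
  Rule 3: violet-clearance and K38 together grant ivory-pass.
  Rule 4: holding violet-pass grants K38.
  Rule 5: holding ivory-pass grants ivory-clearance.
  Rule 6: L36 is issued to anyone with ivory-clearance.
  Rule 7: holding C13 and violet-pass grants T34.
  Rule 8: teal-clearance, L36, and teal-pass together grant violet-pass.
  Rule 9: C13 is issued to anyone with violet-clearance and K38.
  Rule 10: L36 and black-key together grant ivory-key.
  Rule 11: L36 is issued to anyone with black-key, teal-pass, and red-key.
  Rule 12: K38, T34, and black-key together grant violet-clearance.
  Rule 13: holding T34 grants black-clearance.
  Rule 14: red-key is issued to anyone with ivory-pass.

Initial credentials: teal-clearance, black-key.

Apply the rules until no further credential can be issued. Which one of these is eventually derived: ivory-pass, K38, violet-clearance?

Holding teal-clearance and black-key grants red-key (Rule 1).
Holding red-key and teal-clearance grants teal-pass (Rule 2).
Holding black-key, teal-pass, and red-key grants L36 (Rule 11).
Holding teal-clearance, L36, and teal-pass grants violet-pass (Rule 8).
Holding violet-pass grants K38 (Rule 4).
ivory-pass would need violet-clearance and K38 (Rule 3), but violet-clearance is never granted. violet-clearance would need K38, T34, and black-key (Rule 12), but T34 is never granted.

K38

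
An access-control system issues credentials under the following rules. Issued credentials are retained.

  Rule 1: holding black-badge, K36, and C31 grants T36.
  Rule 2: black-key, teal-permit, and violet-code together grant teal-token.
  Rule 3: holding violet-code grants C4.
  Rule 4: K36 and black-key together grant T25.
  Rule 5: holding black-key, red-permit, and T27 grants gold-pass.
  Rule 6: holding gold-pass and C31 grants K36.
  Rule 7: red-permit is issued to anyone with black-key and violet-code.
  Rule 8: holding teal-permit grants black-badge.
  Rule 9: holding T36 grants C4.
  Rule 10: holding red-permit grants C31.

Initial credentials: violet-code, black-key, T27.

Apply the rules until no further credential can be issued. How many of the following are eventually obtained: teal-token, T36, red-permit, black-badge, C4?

Holding black-key and violet-code grants red-permit (Rule 7).
Holding violet-code grants C4 (Rule 3).
teal-token would need black-key, teal-permit, and violet-code (Rule 2), but teal-permit is never granted.
T36 would need black-badge, K36, and C31 (Rule 1), but black-badge is never granted.
red-permit: reached.
black-badge would need teal-permit (Rule 8), but teal-permit is never granted.
C4: reached.
Reached: red-permit and C4 — 2 of the 5.

2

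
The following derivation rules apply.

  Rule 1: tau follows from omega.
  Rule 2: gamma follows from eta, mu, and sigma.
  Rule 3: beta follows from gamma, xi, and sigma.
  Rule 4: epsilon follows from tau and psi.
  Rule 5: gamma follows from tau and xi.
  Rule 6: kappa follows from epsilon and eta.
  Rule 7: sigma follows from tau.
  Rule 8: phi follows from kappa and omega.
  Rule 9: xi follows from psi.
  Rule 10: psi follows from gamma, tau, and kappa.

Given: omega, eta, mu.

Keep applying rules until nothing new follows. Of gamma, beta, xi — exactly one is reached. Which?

gamma

omega holds, so tau follows (Rule 1).
From tau, Rule 7 gives sigma.
From eta, mu, and sigma, Rule 2 gives gamma.
beta would need gamma, xi, and sigma (Rule 3), but xi is never established. xi would need psi (Rule 9), but psi is never established.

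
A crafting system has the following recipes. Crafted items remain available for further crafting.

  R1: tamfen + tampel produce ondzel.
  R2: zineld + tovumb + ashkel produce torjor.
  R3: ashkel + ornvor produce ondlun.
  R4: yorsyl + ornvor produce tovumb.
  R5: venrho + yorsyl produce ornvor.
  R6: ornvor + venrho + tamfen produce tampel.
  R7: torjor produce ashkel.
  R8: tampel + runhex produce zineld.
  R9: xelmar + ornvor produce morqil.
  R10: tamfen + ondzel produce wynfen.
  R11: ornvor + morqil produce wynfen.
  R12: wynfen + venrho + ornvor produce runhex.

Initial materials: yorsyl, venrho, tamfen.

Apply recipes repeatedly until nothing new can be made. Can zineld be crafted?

Using R5, venrho and yorsyl make ornvor.
Using R6, ornvor, venrho, and tamfen make tampel.
Using R1, tamfen and tampel make ondzel.
tamfen + ondzel → wynfen (R10).
Using R12, wynfen, venrho, and ornvor make runhex.
Using R8, tampel and runhex make zineld.

Yes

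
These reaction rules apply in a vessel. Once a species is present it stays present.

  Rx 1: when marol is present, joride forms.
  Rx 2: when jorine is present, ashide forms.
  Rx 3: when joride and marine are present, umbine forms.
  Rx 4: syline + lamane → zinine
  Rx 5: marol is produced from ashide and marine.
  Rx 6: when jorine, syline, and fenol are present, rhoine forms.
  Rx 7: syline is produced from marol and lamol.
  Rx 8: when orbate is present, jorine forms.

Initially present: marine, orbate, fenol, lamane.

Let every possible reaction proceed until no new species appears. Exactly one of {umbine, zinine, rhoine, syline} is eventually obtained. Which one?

orbate present → jorine forms (Rx 8).
jorine present → ashide forms (Rx 2).
ashide and marine present → marol forms (Rx 5).
marol present → joride forms (Rx 1).
joride and marine present → umbine forms (Rx 3).
syline would need marol and lamol (Rx 7), but lamol never forms. rhoine would need jorine, syline, and fenol (Rx 6), but syline never forms. zinine would need syline and lamane (Rx 4), but syline never forms.

umbine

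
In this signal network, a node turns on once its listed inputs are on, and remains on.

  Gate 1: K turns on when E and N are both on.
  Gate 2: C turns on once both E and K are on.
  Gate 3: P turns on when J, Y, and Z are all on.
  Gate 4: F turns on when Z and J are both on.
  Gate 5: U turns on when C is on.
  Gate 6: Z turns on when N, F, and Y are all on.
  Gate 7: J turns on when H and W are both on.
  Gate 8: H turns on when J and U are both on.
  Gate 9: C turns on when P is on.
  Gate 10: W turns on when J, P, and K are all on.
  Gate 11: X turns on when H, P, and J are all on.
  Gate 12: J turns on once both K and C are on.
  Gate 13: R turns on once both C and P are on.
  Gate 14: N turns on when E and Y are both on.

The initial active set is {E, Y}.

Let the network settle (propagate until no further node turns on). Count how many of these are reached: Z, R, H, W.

Gate 14: E and Y on → N on.
E and N are on, so K turns on (Gate 1).
Gate 2: E and K on → C on.
K and C are on, so J turns on (Gate 12).
Gate 5: C on → U on.
J and U are on, so H turns on (Gate 8).
Z would need N, F, and Y (Gate 6), but F never turns on.
R would need C and P (Gate 13), but P never turns on.
H: reached.
W would need J, P, and K (Gate 10), but P never turns on.
Reached: H — 1 of the 4.

1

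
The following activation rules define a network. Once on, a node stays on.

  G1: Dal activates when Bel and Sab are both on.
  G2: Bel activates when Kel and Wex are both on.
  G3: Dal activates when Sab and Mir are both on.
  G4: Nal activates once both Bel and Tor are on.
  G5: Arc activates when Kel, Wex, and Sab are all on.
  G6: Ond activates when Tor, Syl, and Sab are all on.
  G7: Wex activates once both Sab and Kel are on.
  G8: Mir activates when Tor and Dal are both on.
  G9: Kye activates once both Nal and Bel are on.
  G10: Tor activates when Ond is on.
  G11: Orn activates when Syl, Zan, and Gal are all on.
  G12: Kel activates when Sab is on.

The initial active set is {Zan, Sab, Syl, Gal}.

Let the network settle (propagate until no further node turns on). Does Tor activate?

Tor would need Ond (G10), but Ond never turns on.

No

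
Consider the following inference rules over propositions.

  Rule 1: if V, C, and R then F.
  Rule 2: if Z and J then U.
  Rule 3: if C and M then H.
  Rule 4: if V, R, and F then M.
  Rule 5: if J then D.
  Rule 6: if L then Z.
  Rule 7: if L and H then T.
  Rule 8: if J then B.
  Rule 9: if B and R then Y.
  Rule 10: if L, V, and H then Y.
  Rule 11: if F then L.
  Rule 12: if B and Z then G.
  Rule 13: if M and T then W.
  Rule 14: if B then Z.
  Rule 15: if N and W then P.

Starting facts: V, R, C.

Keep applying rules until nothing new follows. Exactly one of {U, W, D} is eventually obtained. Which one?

W

V, C, and R hold, so F follows (Rule 1).
F holds, so L follows (Rule 11).
From V, R, and F, Rule 4 gives M.
C and M hold, so H follows (Rule 3).
From L and H, Rule 7 gives T.
M and T hold, so W follows (Rule 13).
D would need J (Rule 5), but J is never established. U would need Z and J (Rule 2), but J is never established.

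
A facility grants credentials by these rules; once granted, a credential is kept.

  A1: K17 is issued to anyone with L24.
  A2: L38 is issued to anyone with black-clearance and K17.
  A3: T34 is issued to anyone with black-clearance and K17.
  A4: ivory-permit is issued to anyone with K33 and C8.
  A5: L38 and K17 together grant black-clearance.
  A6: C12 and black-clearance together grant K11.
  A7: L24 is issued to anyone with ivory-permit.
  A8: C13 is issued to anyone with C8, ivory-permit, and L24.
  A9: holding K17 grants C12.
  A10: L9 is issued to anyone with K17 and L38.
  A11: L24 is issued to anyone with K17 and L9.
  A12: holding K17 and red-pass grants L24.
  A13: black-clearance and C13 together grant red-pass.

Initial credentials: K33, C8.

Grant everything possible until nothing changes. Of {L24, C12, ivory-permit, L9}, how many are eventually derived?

3

Holding K33 and C8 grants ivory-permit (A4).
Holding ivory-permit grants L24 (A7).
Holding L24 grants K17 (A1).
Holding K17 grants C12 (A9).
L24: reached.
C12: reached.
ivory-permit: reached.
L9 would need K17 and L38 (A10), but L38 is never granted.
Reached: L24, C12, and ivory-permit — 3 of the 4.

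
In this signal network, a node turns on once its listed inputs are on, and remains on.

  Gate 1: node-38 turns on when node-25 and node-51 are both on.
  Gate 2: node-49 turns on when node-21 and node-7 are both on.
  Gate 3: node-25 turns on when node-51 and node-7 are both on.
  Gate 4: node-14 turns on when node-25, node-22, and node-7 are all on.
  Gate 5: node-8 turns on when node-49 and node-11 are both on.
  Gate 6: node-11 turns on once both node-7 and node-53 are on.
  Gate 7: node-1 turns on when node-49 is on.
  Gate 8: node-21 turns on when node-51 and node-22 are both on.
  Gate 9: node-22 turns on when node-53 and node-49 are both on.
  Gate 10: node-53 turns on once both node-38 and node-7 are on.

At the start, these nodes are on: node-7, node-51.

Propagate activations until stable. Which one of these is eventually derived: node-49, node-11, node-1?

node-11

node-51 and node-7 are on, so node-25 turns on (Gate 3).
node-25 and node-51 are on, so node-38 turns on (Gate 1).
Gate 10: node-38 and node-7 on → node-53 on.
Gate 6: node-7 and node-53 on → node-11 on.
node-49 would need node-21 and node-7 (Gate 2), but node-21 never turns on. node-1 would need node-49 (Gate 7), but node-49 never turns on.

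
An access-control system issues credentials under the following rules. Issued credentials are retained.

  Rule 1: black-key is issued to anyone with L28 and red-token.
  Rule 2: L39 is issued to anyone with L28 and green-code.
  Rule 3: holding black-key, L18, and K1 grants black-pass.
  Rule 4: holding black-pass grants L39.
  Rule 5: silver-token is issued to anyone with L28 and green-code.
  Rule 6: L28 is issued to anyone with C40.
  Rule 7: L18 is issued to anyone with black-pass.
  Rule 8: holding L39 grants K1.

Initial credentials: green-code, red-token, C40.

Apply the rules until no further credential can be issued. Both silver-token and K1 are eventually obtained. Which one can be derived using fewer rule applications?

silver-token: Holding C40 grants L28 (Rule 6). Holding L28 and green-code grants silver-token (Rule 5). [2 rule applications]
K1: Holding C40 grants L28 (Rule 6). Holding L28 and green-code grants L39 (Rule 2). Holding L39 grants K1 (Rule 8). [3 rule applications]
silver-token needs fewer.

silver-token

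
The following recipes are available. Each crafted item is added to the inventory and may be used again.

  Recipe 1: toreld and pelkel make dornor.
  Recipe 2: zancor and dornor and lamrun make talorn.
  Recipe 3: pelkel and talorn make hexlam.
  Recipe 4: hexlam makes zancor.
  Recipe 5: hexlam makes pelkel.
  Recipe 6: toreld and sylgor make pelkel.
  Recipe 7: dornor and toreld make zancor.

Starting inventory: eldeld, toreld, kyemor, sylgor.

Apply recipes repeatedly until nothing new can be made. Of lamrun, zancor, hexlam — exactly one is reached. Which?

Using Recipe 6, toreld and sylgor make pelkel.
Using Recipe 1, toreld and pelkel make dornor.
Using Recipe 7, dornor and toreld make zancor.
hexlam would need pelkel and talorn (Recipe 3), but talorn is never obtained. No rule produces lamrun, and it is not given.

zancor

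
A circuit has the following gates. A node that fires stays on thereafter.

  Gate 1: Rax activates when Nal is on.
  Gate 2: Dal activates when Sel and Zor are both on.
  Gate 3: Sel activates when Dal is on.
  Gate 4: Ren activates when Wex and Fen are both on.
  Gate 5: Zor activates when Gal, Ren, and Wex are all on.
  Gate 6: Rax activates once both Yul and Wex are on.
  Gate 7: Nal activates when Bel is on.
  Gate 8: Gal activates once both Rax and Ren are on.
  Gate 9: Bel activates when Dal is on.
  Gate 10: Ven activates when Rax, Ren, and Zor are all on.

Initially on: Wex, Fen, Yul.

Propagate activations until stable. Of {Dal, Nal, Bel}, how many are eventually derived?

Dal would need Sel and Zor (Gate 2), but Sel never turns on.
Nal would need Bel (Gate 7), but Bel never turns on.
Bel would need Dal (Gate 9), but Dal never turns on.
None of the 3 are reached.

0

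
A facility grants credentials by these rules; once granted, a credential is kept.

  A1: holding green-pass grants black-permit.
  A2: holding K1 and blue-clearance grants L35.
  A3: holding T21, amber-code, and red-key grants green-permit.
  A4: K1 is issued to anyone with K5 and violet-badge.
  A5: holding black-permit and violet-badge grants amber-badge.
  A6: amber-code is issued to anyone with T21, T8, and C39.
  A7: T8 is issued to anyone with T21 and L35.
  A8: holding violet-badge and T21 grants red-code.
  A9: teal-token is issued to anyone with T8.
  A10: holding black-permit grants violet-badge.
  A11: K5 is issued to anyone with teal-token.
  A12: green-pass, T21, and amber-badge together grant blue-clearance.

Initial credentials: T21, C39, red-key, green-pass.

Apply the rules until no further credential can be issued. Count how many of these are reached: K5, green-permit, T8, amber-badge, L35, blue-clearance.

2

Holding green-pass grants black-permit (A1).
Holding black-permit grants violet-badge (A10).
Holding black-permit and violet-badge grants amber-badge (A5).
Holding green-pass, T21, and amber-badge grants blue-clearance (A12).
K5 would need teal-token (A11), but teal-token is never granted.
green-permit would need T21, amber-code, and red-key (A3), but amber-code is never granted.
T8 would need T21 and L35 (A7), but L35 is never granted.
amber-badge: reached.
L35 would need K1 and blue-clearance (A2), but K1 is never granted.
blue-clearance: reached.
Reached: amber-badge and blue-clearance — 2 of the 6.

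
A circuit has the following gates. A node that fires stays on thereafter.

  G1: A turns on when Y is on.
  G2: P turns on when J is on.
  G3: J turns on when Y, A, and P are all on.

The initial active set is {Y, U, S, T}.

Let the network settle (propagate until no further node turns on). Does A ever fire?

Yes

G1: Y on → A on.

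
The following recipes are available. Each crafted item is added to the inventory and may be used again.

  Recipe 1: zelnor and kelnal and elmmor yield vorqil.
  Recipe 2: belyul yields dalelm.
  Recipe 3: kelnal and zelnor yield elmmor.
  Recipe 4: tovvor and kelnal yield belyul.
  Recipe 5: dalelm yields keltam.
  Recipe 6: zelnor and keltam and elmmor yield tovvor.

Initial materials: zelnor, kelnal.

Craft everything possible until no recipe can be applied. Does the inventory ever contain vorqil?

kelnal and zelnor → elmmor (Recipe 3).
zelnor and kelnal and elmmor → vorqil (Recipe 1).

Yes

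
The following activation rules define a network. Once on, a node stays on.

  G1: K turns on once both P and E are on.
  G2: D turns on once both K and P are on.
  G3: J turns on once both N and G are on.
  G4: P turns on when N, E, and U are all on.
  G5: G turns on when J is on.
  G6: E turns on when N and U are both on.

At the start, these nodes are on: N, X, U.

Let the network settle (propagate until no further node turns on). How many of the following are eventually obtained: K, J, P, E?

G6: N and U on → E on.
N, E, and U are on, so P turns on (G4).
G1: P and E on → K on.
K: reached.
J would need N and G (G3), but G never turns on.
P: reached.
E: reached.
Reached: K, P, and E — 3 of the 4.

3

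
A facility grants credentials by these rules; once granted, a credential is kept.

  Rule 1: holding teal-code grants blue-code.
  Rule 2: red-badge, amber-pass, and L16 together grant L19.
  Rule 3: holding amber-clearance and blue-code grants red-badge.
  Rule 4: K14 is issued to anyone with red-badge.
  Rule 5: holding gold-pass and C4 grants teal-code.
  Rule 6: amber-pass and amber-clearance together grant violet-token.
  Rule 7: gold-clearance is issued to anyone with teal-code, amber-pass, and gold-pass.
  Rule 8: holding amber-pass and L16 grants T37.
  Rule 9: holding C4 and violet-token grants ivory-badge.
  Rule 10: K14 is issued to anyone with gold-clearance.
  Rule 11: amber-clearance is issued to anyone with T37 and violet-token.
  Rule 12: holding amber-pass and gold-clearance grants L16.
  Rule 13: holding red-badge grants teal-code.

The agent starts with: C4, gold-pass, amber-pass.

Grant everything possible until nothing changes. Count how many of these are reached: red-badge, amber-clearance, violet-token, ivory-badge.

0

red-badge would need amber-clearance and blue-code (Rule 3), but amber-clearance is never granted.
amber-clearance would need T37 and violet-token (Rule 11), but violet-token is never granted.
violet-token would need amber-pass and amber-clearance (Rule 6), but amber-clearance is never granted.
ivory-badge would need C4 and violet-token (Rule 9), but violet-token is never granted.
None of the 4 are reached.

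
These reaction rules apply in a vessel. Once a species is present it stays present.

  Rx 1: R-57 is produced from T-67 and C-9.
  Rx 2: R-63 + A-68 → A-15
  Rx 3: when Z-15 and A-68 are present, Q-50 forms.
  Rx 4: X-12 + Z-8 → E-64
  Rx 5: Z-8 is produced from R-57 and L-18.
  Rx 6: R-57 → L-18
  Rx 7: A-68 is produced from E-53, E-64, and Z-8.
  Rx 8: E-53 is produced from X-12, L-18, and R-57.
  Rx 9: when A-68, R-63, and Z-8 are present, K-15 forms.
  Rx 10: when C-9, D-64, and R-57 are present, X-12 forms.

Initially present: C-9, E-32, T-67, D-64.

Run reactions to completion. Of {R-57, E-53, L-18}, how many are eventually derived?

3

T-67 and C-9 present → R-57 forms (Rx 1).
C-9, D-64, and R-57 present → X-12 forms (Rx 10).
R-57 present → L-18 forms (Rx 6).
X-12, L-18, and R-57 present → E-53 forms (Rx 8).
R-57: reached.
E-53: reached.
L-18: reached.
All 3 are reached.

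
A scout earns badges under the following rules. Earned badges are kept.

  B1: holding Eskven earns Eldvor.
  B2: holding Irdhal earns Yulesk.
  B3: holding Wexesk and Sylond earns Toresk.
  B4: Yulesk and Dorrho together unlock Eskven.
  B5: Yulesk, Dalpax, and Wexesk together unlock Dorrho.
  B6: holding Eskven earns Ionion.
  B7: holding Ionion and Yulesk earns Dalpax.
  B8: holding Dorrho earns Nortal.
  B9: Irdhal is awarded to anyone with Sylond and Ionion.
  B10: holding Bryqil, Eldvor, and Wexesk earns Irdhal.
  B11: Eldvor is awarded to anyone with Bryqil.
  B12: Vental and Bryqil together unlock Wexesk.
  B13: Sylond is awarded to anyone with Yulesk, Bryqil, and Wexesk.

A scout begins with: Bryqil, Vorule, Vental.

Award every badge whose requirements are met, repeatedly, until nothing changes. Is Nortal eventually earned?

Nortal would need Dorrho (B8), but Dorrho is never earned.

No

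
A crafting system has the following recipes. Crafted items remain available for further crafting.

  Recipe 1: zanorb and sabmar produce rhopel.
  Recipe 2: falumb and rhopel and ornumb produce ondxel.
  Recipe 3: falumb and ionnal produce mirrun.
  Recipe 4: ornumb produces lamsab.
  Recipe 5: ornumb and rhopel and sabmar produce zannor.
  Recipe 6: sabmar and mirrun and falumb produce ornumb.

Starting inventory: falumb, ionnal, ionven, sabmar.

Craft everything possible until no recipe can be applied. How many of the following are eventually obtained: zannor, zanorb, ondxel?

0

zannor would need ornumb, rhopel, and sabmar (Recipe 5), but rhopel is never obtained.
No rule produces zanorb, and it is not given.
ondxel would need falumb, rhopel, and ornumb (Recipe 2), but rhopel is never obtained.
None of the 3 are reached.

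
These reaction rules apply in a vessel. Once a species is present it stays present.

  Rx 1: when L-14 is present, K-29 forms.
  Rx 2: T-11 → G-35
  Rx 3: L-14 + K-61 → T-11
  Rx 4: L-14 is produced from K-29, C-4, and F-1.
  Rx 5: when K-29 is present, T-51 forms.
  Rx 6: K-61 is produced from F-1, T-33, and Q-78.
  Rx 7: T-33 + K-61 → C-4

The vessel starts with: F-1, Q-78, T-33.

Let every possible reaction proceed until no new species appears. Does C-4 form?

Yes

F-1, T-33, and Q-78 present → K-61 forms (Rx 6).
T-33 and K-61 present → C-4 forms (Rx 7).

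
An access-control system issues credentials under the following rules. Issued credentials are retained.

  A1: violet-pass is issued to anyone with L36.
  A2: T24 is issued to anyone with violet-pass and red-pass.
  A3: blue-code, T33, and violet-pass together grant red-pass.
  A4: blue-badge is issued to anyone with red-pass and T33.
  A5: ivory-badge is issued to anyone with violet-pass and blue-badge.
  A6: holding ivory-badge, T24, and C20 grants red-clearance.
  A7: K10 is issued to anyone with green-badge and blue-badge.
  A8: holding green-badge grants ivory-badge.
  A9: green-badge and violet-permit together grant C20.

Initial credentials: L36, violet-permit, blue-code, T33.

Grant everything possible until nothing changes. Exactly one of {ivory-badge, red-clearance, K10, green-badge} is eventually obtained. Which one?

ivory-badge

Holding L36 grants violet-pass (A1).
Holding blue-code, T33, and violet-pass grants red-pass (A3).
Holding red-pass and T33 grants blue-badge (A4).
Holding violet-pass and blue-badge grants ivory-badge (A5).
No rule produces green-badge, and it is not given. K10 would need green-badge and blue-badge (A7), but green-badge is never granted. red-clearance would need ivory-badge, T24, and C20 (A6), but C20 is never granted.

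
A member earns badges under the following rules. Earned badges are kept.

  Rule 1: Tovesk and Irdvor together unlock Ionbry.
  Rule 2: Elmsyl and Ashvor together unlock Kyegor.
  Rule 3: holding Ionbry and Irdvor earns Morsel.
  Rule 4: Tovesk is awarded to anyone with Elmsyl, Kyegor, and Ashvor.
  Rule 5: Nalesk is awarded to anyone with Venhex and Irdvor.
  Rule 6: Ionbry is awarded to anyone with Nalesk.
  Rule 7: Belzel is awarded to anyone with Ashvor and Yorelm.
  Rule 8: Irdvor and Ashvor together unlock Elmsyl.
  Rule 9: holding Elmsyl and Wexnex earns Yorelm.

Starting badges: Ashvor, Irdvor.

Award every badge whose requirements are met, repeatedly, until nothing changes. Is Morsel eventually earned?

With Irdvor and Ashvor, Elmsyl is earned (Rule 8).
With Elmsyl and Ashvor, Kyegor is earned (Rule 2).
With Elmsyl, Kyegor, and Ashvor, Tovesk is earned (Rule 4).
With Tovesk and Irdvor, Ionbry is earned (Rule 1).
With Ionbry and Irdvor, Morsel is earned (Rule 3).

Yes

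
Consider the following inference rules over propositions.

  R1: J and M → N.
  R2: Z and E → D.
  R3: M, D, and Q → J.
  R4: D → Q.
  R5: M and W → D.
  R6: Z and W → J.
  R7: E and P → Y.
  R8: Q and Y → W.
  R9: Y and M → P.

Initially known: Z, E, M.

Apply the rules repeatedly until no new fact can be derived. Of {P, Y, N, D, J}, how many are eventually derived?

3

From Z and E, R2 gives D.
From D, R4 gives Q.
M, D, and Q hold, so J follows (R3).
J and M hold, so N follows (R1).
P would need Y and M (R9), but Y is never established.
Y would need E and P (R7), but P is never established.
N: reached.
D: reached.
J: reached.
Reached: N, D, and J — 3 of the 5.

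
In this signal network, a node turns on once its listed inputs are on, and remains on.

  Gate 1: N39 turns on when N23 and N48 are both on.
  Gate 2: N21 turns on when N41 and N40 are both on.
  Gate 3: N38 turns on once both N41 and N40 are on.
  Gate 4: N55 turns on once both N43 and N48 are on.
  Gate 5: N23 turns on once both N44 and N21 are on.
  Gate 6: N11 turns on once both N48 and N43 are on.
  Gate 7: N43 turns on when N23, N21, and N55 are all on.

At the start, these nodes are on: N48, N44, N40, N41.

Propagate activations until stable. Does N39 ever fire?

Yes

N41 and N40 are on, so N21 turns on (Gate 2).
Gate 5: N44 and N21 on → N23 on.
Gate 1: N23 and N48 on → N39 on.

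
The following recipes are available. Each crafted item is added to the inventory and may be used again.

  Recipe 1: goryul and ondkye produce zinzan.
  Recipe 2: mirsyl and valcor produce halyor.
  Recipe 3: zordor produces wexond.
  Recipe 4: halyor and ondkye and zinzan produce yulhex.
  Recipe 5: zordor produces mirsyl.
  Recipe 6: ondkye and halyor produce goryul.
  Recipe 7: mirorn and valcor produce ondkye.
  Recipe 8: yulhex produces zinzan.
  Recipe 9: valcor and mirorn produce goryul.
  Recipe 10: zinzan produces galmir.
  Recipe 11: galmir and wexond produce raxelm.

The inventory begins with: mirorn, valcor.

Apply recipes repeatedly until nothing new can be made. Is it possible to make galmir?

Using Recipe 9, valcor and mirorn make goryul.
mirorn and valcor → ondkye (Recipe 7).
goryul and ondkye → zinzan (Recipe 1).
Using Recipe 10, zinzan makes galmir.

Yes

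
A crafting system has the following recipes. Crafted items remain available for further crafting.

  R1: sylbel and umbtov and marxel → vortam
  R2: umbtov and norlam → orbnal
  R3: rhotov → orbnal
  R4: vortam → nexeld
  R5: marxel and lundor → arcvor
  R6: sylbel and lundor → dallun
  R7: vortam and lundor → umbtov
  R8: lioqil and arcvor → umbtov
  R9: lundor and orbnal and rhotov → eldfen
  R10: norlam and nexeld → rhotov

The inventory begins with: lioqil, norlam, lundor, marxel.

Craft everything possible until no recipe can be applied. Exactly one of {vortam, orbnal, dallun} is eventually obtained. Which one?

orbnal

Using R5, marxel and lundor make arcvor.
lioqil and arcvor → umbtov (R8).
Using R2, umbtov and norlam make orbnal.
dallun would need sylbel and lundor (R6), but sylbel is never obtained. vortam would need sylbel, umbtov, and marxel (R1), but sylbel is never obtained.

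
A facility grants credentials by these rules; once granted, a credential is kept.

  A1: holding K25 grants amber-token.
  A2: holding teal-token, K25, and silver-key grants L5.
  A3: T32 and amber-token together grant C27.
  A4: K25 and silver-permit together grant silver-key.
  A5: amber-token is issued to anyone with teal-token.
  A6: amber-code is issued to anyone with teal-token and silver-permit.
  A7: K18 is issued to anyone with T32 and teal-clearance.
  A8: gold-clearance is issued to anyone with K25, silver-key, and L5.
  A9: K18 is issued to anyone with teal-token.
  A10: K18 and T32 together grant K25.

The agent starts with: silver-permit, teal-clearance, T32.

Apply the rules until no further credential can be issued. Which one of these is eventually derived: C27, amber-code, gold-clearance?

Holding T32 and teal-clearance grants K18 (A7).
Holding K18 and T32 grants K25 (A10).
Holding K25 grants amber-token (A1).
Holding T32 and amber-token grants C27 (A3).
gold-clearance would need K25, silver-key, and L5 (A8), but L5 is never granted. amber-code would need teal-token and silver-permit (A6), but teal-token is never granted.

C27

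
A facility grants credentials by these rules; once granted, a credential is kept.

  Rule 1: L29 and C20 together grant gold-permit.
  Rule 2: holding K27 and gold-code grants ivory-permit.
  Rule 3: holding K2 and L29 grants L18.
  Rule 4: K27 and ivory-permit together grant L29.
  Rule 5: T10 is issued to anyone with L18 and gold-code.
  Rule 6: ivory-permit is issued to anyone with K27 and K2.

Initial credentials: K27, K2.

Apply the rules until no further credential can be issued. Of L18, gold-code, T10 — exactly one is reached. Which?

Holding K27 and K2 grants ivory-permit (Rule 6).
Holding K27 and ivory-permit grants L29 (Rule 4).
Holding K2 and L29 grants L18 (Rule 3).
T10 would need L18 and gold-code (Rule 5), but gold-code is never granted. No rule produces gold-code, and it is not given.

L18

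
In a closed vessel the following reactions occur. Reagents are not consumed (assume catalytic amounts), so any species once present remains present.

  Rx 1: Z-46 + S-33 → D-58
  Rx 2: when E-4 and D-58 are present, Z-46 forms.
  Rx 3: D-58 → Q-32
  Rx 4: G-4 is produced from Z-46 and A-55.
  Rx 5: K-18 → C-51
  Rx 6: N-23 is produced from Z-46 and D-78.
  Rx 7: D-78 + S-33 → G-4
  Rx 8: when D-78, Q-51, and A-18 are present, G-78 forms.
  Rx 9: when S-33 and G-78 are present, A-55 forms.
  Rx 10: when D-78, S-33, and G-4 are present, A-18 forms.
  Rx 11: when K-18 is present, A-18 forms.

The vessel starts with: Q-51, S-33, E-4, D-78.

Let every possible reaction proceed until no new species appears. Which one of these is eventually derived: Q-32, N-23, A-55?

D-78 and S-33 present → G-4 forms (Rx 7).
D-78, S-33, and G-4 present → A-18 forms (Rx 10).
D-78, Q-51, and A-18 present → G-78 forms (Rx 8).
S-33 and G-78 present → A-55 forms (Rx 9).
Q-32 would need D-58 (Rx 3), but D-58 never forms. N-23 would need Z-46 and D-78 (Rx 6), but Z-46 never forms.

A-55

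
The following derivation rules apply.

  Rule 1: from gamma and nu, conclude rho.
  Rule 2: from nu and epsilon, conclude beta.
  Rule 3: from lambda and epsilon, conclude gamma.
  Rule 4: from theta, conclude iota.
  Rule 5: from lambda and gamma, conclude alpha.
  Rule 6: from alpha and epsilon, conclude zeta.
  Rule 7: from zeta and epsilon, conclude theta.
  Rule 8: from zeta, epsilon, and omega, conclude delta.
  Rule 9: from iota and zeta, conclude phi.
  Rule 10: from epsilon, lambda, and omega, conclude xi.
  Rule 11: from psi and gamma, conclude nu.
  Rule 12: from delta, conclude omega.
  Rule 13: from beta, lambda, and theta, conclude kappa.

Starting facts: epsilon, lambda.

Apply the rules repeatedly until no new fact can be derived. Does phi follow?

Yes

lambda and epsilon hold, so gamma follows (Rule 3).
lambda and gamma hold, so alpha follows (Rule 5).
From alpha and epsilon, Rule 6 gives zeta.
From zeta and epsilon, Rule 7 gives theta.
theta holds, so iota follows (Rule 4).
From iota and zeta, Rule 9 gives phi.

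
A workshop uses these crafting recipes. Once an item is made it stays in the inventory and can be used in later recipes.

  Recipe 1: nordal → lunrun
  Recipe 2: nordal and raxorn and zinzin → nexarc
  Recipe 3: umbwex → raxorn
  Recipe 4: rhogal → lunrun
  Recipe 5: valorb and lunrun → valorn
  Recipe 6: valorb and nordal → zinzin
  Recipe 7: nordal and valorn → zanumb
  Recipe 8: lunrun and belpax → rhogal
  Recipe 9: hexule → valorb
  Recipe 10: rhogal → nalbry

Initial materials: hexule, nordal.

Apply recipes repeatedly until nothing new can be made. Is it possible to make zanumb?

Using Recipe 1, nordal makes lunrun.
Using Recipe 9, hexule makes valorb.
valorb and lunrun → valorn (Recipe 5).
nordal and valorn → zanumb (Recipe 7).

Yes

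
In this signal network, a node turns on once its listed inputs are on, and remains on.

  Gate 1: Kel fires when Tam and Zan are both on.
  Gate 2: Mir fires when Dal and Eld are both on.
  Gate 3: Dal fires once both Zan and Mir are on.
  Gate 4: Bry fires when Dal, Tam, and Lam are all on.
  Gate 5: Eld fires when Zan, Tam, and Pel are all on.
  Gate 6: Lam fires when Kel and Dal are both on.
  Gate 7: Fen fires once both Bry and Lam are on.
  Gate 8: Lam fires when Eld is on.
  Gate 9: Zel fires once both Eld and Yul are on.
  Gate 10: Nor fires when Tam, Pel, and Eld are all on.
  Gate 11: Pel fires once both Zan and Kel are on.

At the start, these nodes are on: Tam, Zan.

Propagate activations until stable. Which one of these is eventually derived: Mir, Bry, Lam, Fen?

Lam

Gate 1: Tam and Zan on → Kel on.
Gate 11: Zan and Kel on → Pel on.
Zan, Tam, and Pel are on, so Eld fires (Gate 5).
Gate 8: Eld on → Lam on.
Bry would need Dal, Tam, and Lam (Gate 4), but Dal never turns on. Fen would need Bry and Lam (Gate 7), but Bry never turns on. Mir would need Dal and Eld (Gate 2), but Dal never turns on.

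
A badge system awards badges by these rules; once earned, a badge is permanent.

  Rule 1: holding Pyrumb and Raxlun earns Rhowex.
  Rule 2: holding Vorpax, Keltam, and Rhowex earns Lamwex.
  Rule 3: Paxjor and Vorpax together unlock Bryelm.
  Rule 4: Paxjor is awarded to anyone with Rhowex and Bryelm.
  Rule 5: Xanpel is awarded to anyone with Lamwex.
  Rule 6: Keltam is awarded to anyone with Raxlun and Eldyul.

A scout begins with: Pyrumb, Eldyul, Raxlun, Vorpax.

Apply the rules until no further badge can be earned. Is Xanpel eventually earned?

Yes

With Raxlun and Eldyul, Keltam is earned (Rule 6).
With Pyrumb and Raxlun, Rhowex is earned (Rule 1).
With Vorpax, Keltam, and Rhowex, Lamwex is earned (Rule 2).
With Lamwex, Xanpel is earned (Rule 5).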